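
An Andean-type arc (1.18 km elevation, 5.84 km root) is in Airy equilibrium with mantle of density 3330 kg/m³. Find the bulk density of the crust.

ρ_c h = (ρ_m − ρ_c) r → ρ_c (h + r) = ρ_m r → ρ_c = ρ_m r / (h + r).
ρ_c = 3330 × 5.84 km / (1.18 km + 5.84 km) = 2770 kg/m³.

2770 kg/m³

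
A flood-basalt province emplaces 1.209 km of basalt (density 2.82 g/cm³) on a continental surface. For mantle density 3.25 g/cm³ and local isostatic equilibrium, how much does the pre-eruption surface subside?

Subaerial loading: s = t ρ_load / ρ_m.
s = 1.209 km × 2.82/3.25 = 1.05 km.

1.05 km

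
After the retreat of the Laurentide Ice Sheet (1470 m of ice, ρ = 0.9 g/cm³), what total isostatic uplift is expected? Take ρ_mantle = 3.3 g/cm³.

Removing the load lets mantle flow back in; uplift u satisfies ρ_ice t = ρ_m u.
u = t ρ_ice/ρ_m = 1470 m × 0.9/3.3 = 401 m.

401 m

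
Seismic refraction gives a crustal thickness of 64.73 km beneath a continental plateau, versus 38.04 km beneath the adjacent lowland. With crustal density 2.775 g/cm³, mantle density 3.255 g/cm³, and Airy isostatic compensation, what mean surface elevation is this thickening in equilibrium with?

Excess crust Δ = 64.73 km − 38.04 km = 26.69 km, split between elevation h and root r with h + r = Δ.
Airy balance ρ_c h = (ρ_m − ρ_c) r gives r = h ρ_c/(ρ_m − ρ_c), so h (1 + ρ_c/(ρ_m − ρ_c)) = Δ, i.e. h = Δ (ρ_m − ρ_c)/ρ_m.
h = 26.69 km × 0.48/3.255 = 3.94 km.

3.94 km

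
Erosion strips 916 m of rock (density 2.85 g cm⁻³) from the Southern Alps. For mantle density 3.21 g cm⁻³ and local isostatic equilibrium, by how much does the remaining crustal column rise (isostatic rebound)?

Unloading: uplift u = e ρ_c/ρ_m = 916 m × 2.85/3.21 = 813 m.

813 m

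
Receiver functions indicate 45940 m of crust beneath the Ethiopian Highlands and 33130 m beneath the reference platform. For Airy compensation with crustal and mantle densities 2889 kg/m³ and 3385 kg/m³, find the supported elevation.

Excess crust Δ = 45940 m − 33130 m = 12810 m, split between elevation h and root r with h + r = Δ.
Airy balance ρ_c h = (ρ_m − ρ_c) r gives r = h ρ_c/(ρ_m − ρ_c), so h (1 + ρ_c/(ρ_m − ρ_c)) = Δ, i.e. h = Δ (ρ_m − ρ_c)/ρ_m.
h = 12810 m × 496/3385 = 1880 m.

1880 m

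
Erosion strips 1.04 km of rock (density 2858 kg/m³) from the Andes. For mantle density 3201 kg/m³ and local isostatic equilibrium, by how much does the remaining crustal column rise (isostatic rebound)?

Unloading: uplift u = e ρ_c/ρ_m = 1.04 km × 2858/3201 = 0.929 km.

0.929 km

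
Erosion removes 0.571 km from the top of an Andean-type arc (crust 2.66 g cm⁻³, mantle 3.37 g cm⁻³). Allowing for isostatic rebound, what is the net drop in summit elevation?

Rebound u = e ρ_c/ρ_m = 0.571 km × 2.66/3.37 = 0.4507 km.
Net surface drop = e − u = 0.571 km − 0.4507 km = e (ρ_m − ρ_c)/ρ_m = 0.12 km.

0.12 km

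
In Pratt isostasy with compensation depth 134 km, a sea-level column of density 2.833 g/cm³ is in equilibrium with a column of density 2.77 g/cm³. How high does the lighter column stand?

3.05 km

ρ_ref D = ρ (D + h) → h = D (ρ_ref − ρ)/ρ.
h = 134 km × (2.833 − 2.77)/2.77 = 3.05 km.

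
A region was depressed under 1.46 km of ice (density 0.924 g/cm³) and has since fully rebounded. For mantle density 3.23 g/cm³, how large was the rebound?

Removing the load lets mantle flow back in; uplift u satisfies ρ_ice t = ρ_m u.
u = t ρ_ice/ρ_m = 1.46 km × 0.924/3.23 = 0.418 km.

0.418 km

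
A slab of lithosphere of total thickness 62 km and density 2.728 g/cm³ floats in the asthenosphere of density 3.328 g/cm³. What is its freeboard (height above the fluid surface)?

11.2 km

Floating equilibrium: submerged depth d = t ρ_obj/ρ_fluid = 62 km × 2.728/3.328 = 50.82 km.
Freeboard = t − d = 62 km − 50.82 km = 11.2 km.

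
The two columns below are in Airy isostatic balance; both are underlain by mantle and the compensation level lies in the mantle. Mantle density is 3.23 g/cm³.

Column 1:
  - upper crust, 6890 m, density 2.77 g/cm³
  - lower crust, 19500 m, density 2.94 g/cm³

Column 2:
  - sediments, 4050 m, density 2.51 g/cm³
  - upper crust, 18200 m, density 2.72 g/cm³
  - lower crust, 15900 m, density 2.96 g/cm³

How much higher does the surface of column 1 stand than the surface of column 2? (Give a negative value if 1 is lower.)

−2370 m

For any compensation level in the mantle, the mantle terms cancel and isostasy reduces to e = (Σt_1 − Σt_2) − (Σ(ρt)_1 − Σ(ρt)_2) / ρ_m.
Σt_1 = 26390 m; Σt_2 = 38150 m; Σ(ρt)_1 = 76415.3; Σ(ρt)_2 = 106733.5 (in m·g/cm³).
e = (26390 − 38150) − (76415.3 − 106733.5) / 3.23 = −2370 m.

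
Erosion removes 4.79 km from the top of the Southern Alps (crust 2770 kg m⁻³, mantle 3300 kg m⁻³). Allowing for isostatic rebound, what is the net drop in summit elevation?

0.769 km

Rebound u = e ρ_c/ρ_m = 4.79 km × 2770/3300 = 4.021 km.
Net surface drop = e − u = 4.79 km − 4.021 km = e (ρ_m − ρ_c)/ρ_m = 0.769 km.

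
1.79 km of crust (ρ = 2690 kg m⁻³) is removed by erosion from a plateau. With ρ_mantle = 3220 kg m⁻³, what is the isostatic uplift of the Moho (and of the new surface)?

Unloading: uplift u = e ρ_c/ρ_m = 1.79 km × 2690/3220 = 1.5 km.

1.5 km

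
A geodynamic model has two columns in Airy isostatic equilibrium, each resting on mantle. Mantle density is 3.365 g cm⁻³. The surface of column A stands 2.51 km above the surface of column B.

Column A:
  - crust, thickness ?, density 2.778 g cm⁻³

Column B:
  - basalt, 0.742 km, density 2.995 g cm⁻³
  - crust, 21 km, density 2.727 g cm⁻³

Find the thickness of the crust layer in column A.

37.7 km

Take the compensation level at the base of the deeper column (depth z_c below the surface of column A) and equate Σ ρ_i t_i down to z_c; mantle fills any gap and the z_c terms cancel.
Column A: x×2.778 + (z_c − 0 − x)×3.365
Column B: 2.51×0 + 0.742×2.995 + 21×2.727 + (z_c − 2.51 − 21.742)×3.365
The z_c×3.365 term appears on both sides and cancels. Collect the known terms of each column as K = Σ(ρt)_known − 3.365 × (depth of known layers): K_A = 0 − 3.365×0 = 0; K_B = 59.48929 − 3.365×(2.51 + 21.742) = −22.11869.
Balance: K_A − x×(3.365 − 2.778) = K_B, so x = (K_A − K_B)/(3.365 − 2.778) = 22.1187/0.587 = 37.7 km.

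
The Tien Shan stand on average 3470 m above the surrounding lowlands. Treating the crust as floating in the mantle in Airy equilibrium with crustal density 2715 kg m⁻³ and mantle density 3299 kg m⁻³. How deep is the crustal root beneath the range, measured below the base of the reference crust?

16100 m

For local isostatic compensation: the weight of the topography is balanced by the buoyancy of the root, ρ_c h = (ρ_m − ρ_c) r.
r = h · ρ_c / (ρ_m − ρ_c) = 3470 m × 2715 / (3299 − 2715) = 16100 m.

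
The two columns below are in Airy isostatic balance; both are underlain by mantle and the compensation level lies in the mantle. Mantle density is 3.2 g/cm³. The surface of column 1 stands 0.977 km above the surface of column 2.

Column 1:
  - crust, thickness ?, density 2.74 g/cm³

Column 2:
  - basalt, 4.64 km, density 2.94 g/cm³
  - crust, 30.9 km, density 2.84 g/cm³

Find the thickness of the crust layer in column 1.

Take the compensation level at the base of the deeper column (depth z_c below the surface of column 1) and equate Σ ρ_i t_i down to z_c; mantle fills any gap and the z_c terms cancel.
Column 1: x×2.74 + (z_c − 0 − x)×3.2
Column 2: 0.977×0 + 4.64×2.94 + 30.9×2.84 + (z_c − 0.977 − 35.54)×3.2
The z_c×3.2 term appears on both sides and cancels. Collect the known terms of each column as K = Σ(ρt)_known − 3.2 × (depth of known layers): K_1 = 0 − 3.2×0 = 0; K_2 = 101.3976 − 3.2×(0.977 + 35.54) = −15.4568.
Balance: K_1 − x×(3.2 − 2.74) = K_2, so x = (K_1 − K_2)/(3.2 − 2.74) = 15.4568/0.46 = 33.6 km.

33.6 km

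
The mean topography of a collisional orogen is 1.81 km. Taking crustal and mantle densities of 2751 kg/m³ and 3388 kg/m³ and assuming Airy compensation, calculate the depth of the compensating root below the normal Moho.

7.82 km

By Archimedes' principle applied to the lithosphere: the weight of the topography is balanced by the buoyancy of the root, ρ_c h = (ρ_m − ρ_c) r.
r = h · ρ_c / (ρ_m − ρ_c) = 1.81 km × 2751 / (3388 − 2751) = 7.82 km.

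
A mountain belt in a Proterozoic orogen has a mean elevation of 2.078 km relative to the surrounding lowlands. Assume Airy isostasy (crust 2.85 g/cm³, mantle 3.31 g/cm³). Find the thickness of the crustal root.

12.9 km

Balancing pressure at the compensation depth: the weight of the topography is balanced by the buoyancy of the root, ρ_c h = (ρ_m − ρ_c) r.
r = h · ρ_c / (ρ_m − ρ_c) = 2.078 km × 2.85 / (3.31 − 2.85) = 12.9 km.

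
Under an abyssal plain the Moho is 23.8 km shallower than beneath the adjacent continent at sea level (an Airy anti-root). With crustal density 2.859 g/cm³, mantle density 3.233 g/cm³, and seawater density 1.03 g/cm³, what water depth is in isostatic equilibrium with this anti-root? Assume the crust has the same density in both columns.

4.87 km

Replacing a thickness d of crust by seawater at the top must be balanced by replacing crust with mantle at the base: d (ρ_c − ρ_w) = a (ρ_m − ρ_c).
d = a (ρ_m − ρ_c)/(ρ_c − ρ_w) = 23.8 km × 0.374/1.829 = 4.87 km.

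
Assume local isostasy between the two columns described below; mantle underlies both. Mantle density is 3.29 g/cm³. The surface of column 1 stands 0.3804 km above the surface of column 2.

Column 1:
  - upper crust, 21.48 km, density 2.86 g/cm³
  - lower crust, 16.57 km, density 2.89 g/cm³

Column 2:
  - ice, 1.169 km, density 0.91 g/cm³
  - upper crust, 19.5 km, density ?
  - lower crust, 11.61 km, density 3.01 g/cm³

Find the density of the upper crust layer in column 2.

2.85 g/cm³

Take the compensation level at the base of the deeper column (depth z_c below the surface of column 1) and equate Σ ρ_i t_i down to z_c; mantle fills any gap and the z_c terms cancel.
Column 1: 21.48×2.86 + 16.57×2.89 + (z_c − 38.05)×3.29
Column 2: 0.3804×0 + 1.169×0.91 + 19.5×ρ + 11.61×3.01 + (z_c − 0.3804 − 32.279)×3.29
The z_c×3.29 term appears on both sides and cancels. Collect the known terms of each column as K = Σ(ρt)_known − 3.29 × (depth of known layers): K_1 = 109.3201 − 3.29×38.05 = −15.8644; K_2 = 36.00989 − 3.29×(0.3804 + 32.279) = −71.439536.
Balance: K_1 = K_2 + 19.5×ρ, so ρ = (K_1 − K_2)/19.5 = 55.5751/19.5 = 2.85 g/cm³.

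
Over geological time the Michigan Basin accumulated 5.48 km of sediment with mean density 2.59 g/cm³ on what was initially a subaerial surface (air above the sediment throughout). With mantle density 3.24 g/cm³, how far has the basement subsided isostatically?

Subaerial load: s = t ρ_sed / ρ_m = 5.48 km × 2.59/3.24 = 4.38 km.

4.38 km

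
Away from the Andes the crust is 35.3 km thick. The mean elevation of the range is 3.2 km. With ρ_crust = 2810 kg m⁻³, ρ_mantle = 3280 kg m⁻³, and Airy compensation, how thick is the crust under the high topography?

57.6 km

Root depth r = h ρ_c / (ρ_m − ρ_c) = 3.2 km × 2810 / 470 = 19.13 km.
Total thickness = T + h + r = 35.3 km + 3.2 km + 19.13 km = 57.6 km.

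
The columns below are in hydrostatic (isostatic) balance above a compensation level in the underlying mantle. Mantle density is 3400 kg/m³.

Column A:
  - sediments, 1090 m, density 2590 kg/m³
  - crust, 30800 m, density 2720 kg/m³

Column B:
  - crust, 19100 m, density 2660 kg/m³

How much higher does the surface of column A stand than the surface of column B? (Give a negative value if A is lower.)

2260 m

For any compensation level in the mantle, the mantle terms cancel and isostasy reduces to e = (Σt_A − Σt_B) − (Σ(ρt)_A − Σ(ρt)_B) / ρ_m.
Σt_A = 31890 m; Σt_B = 19100 m; Σ(ρt)_A = 86599100; Σ(ρt)_B = 50806000 (in m·kg/m³).
e = (31890 − 19100) − (86599100 − 50806000) / 3400 = 2260 m.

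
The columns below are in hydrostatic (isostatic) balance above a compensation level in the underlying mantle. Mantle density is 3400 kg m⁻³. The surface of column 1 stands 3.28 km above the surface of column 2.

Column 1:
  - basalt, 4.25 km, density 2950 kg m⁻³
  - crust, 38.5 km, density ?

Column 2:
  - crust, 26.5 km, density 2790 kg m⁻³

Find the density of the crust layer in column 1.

2740 kg m⁻³

Take the compensation level at the base of the deeper column (depth z_c below the surface of column 1) and equate Σ ρ_i t_i down to z_c; mantle fills any gap and the z_c terms cancel.
Column 1: 4.25×2950 + 38.5×ρ + (z_c − 42.75)×3400
Column 2: 3.28×0 + 26.5×2790 + (z_c − 3.28 − 26.5)×3400
The z_c×3400 term appears on both sides and cancels. Collect the known terms of each column as K = Σ(ρt)_known − 3400 × (depth of known layers): K_1 = 12537.5 − 3400×42.75 = −132812.5; K_2 = 73935 − 3400×(3.28 + 26.5) = −27317.
Balance: K_1 + 38.5×ρ = K_2, so ρ = (K_2 − K_1)/38.5 = 105496/38.5 = 2740 kg m⁻³.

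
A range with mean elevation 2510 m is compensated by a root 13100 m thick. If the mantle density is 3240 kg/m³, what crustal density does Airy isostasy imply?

ρ_c h = (ρ_m − ρ_c) r → ρ_c (h + r) = ρ_m r → ρ_c = ρ_m r / (h + r).
ρ_c = 3240 × 13100 m / (2510 m + 13100 m) = 2720 kg/m³.

2720 kg/m³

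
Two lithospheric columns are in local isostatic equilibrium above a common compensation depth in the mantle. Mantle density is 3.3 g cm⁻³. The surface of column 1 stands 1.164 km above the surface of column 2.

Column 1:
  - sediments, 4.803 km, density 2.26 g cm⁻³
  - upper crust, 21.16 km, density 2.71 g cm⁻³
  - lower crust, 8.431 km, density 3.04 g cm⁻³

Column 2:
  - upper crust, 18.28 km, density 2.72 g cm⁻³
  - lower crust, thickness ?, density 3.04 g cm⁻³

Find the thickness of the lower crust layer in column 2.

Take the compensation level at the base of the deeper column (depth z_c below the surface of column 1) and equate Σ ρ_i t_i down to z_c; mantle fills any gap and the z_c terms cancel.
Column 1: 4.803×2.26 + 21.16×2.71 + 8.431×3.04 + (z_c − 34.394)×3.3
Column 2: 1.164×0 + 18.28×2.72 + x×3.04 + (z_c − 1.164 − 18.28 − x)×3.3
The z_c×3.3 term appears on both sides and cancels. Collect the known terms of each column as K = Σ(ρt)_known − 3.3 × (depth of known layers): K_1 = 93.82862 − 3.3×34.394 = −19.67158; K_2 = 49.7216 − 3.3×(1.164 + 18.28) = −14.4436.
Balance: K_1 = K_2 − x×(3.3 − 3.04), so x = (K_2 − K_1)/(3.3 − 3.04) = 5.22798/0.26 = 20.1 km.

20.1 km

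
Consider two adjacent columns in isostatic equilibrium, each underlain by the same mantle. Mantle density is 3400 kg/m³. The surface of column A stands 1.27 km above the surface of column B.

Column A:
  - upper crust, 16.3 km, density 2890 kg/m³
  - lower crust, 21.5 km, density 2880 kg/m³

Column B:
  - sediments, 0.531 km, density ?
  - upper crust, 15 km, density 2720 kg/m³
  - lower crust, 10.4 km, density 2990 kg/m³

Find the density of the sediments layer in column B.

2060 kg/m³

Take the compensation level at the base of the deeper column (depth z_c below the surface of column A) and equate Σ ρ_i t_i down to z_c; mantle fills any gap and the z_c terms cancel.
Column A: 16.3×2890 + 21.5×2880 + (z_c − 37.8)×3400
Column B: 1.27×0 + 0.531×ρ + 15×2720 + 10.4×2990 + (z_c − 1.27 − 25.931)×3400
The z_c×3400 term appears on both sides and cancels. Collect the known terms of each column as K = Σ(ρt)_known − 3400 × (depth of known layers): K_A = 109027 − 3400×37.8 = −19493; K_B = 71896 − 3400×(1.27 + 25.931) = −20587.4.
Balance: K_A = K_B + 0.531×ρ, so ρ = (K_A − K_B)/0.531 = 1094.4/0.531 = 2060 kg/m³.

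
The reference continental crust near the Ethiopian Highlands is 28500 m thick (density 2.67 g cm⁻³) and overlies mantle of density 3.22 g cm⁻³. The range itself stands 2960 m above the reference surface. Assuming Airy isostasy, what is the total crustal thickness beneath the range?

Root depth r = h ρ_c / (ρ_m − ρ_c) = 2960 m × 2.67 / 0.55 = 14370 m.
Total thickness = T + h + r = 28500 m + 2960 m + 14370 m = 45800 m.

45800 m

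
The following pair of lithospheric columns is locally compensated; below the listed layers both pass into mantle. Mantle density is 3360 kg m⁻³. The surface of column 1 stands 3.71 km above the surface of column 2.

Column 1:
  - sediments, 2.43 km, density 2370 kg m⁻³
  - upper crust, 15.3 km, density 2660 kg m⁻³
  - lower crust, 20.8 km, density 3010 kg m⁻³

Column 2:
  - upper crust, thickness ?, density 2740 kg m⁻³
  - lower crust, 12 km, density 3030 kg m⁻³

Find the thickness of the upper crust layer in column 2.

Take the compensation level at the base of the deeper column (depth z_c below the surface of column 1) and equate Σ ρ_i t_i down to z_c; mantle fills any gap and the z_c terms cancel.
Column 1: 2.43×2370 + 15.3×2660 + 20.8×3010 + (z_c − 38.53)×3360
Column 2: 3.71×0 + x×2740 + 12×3030 + (z_c − 3.71 − 12 − x)×3360
The z_c×3360 term appears on both sides and cancels. Collect the known terms of each column as K = Σ(ρt)_known − 3360 × (depth of known layers): K_1 = 109065.1 − 3360×38.53 = −20395.7; K_2 = 36360 − 3360×(3.71 + 12) = −16425.6.
Balance: K_1 = K_2 − x×(3360 − 2740), so x = (K_2 − K_1)/(3360 − 2740) = 3970.1/620 = 6.4 km.

6.4 km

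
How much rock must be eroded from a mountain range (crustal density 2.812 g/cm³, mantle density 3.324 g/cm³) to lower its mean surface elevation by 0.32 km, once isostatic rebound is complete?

Net drop Δ = e − u = e − e ρ_c/ρ_m = e (ρ_m − ρ_c)/ρ_m.
e = Δ ρ_m/(ρ_m − ρ_c) = 0.32 km × 3.324/0.512 = 2.08 km.

2.08 km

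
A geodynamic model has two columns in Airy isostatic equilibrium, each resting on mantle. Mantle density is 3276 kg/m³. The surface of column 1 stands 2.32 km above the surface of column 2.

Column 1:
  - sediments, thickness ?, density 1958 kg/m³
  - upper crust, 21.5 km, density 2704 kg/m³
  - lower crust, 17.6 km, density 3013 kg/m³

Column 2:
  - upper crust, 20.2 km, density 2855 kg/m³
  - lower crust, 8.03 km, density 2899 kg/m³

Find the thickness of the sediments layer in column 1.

Take the compensation level at the base of the deeper column (depth z_c below the surface of column 1) and equate Σ ρ_i t_i down to z_c; mantle fills any gap and the z_c terms cancel.
Column 1: x×1958 + 21.5×2704 + 17.6×3013 + (z_c − 39.1 − x)×3276
Column 2: 2.32×0 + 20.2×2855 + 8.03×2899 + (z_c − 2.32 − 28.23)×3276
The z_c×3276 term appears on both sides and cancels. Collect the known terms of each column as K = Σ(ρt)_known − 3276 × (depth of known layers): K_1 = 111164.8 − 3276×39.1 = −16926.8; K_2 = 80949.97 − 3276×(2.32 + 28.23) = −19131.83.
Balance: K_1 − x×(3276 − 1958) = K_2, so x = (K_1 − K_2)/(3276 − 1958) = 2205.03/1318 = 1.67 km.

1.67 km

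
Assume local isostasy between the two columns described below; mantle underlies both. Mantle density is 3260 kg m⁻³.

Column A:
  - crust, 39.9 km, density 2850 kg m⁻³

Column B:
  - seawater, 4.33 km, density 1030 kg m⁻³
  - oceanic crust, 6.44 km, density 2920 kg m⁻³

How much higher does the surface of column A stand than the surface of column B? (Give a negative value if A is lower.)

For any compensation level in the mantle, the mantle terms cancel and isostasy reduces to e = (Σt_A − Σt_B) − (Σ(ρt)_A − Σ(ρt)_B) / ρ_m.
Σt_A = 39.9 km; Σt_B = 10.77 km; Σ(ρt)_A = 113715; Σ(ρt)_B = 23264.7 (in km·kg m⁻³).
e = (39.9 − 10.77) − (113715 − 23264.7) / 3260 = 1.38 km.

1.38 km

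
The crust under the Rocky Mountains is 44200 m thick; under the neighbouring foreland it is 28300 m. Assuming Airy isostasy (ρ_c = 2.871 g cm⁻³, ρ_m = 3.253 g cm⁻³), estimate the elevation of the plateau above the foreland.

Excess crust Δ = 44200 m − 28300 m = 15900 m, split between elevation h and root r with h + r = Δ.
Airy balance ρ_c h = (ρ_m − ρ_c) r gives r = h ρ_c/(ρ_m − ρ_c), so h (1 + ρ_c/(ρ_m − ρ_c)) = Δ, i.e. h = Δ (ρ_m − ρ_c)/ρ_m.
h = 15900 m × 0.382/3.253 = 1870 m.

1870 m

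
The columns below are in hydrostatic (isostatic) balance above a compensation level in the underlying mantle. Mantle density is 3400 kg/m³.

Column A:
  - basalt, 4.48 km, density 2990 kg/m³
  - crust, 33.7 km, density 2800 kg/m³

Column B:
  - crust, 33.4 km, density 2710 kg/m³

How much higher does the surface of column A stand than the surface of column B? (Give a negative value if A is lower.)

−0.291 km

For any compensation level in the mantle, the mantle terms cancel and isostasy reduces to e = (Σt_A − Σt_B) − (Σ(ρt)_A − Σ(ρt)_B) / ρ_m.
Σt_A = 38.18 km; Σt_B = 33.4 km; Σ(ρt)_A = 107755.2; Σ(ρt)_B = 90514 (in km·kg/m³).
e = (38.18 − 33.4) − (107755.2 − 90514) / 3400 = −0.291 km.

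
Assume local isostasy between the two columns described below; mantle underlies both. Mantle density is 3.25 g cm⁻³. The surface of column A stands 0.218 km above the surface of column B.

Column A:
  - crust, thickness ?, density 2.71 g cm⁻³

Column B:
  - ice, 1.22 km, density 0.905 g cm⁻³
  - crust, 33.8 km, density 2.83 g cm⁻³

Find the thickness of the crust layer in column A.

32.9 km

Take the compensation level at the base of the deeper column (depth z_c below the surface of column A) and equate Σ ρ_i t_i down to z_c; mantle fills any gap and the z_c terms cancel.
Column A: x×2.71 + (z_c − 0 − x)×3.25
Column B: 0.218×0 + 1.22×0.905 + 33.8×2.83 + (z_c − 0.218 − 35.02)×3.25
The z_c×3.25 term appears on both sides and cancels. Collect the known terms of each column as K = Σ(ρt)_known − 3.25 × (depth of known layers): K_A = 0 − 3.25×0 = 0; K_B = 96.7581 − 3.25×(0.218 + 35.02) = −17.7654.
Balance: K_A − x×(3.25 − 2.71) = K_B, so x = (K_A − K_B)/(3.25 − 2.71) = 17.7654/0.54 = 32.9 km.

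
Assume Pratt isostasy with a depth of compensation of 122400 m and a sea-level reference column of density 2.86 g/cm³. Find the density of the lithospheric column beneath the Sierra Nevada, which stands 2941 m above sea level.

Pratt balance: ρ_ref D = ρ (D + h).
ρ = ρ_ref D/(D + h) = 2.86 × 122400 m/(122400 m + 2941 m) = 2.79 g/cm³.

2.79 g/cm³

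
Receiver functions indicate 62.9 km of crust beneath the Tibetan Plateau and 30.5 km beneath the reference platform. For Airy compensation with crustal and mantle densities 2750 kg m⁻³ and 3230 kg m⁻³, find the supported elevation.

Excess crust Δ = 62.9 km − 30.5 km = 32.4 km, split between elevation h and root r with h + r = Δ.
Airy balance ρ_c h = (ρ_m − ρ_c) r gives r = h ρ_c/(ρ_m − ρ_c), so h (1 + ρ_c/(ρ_m − ρ_c)) = Δ, i.e. h = Δ (ρ_m − ρ_c)/ρ_m.
h = 32.4 km × 480/3230 = 4.81 km.

4.81 km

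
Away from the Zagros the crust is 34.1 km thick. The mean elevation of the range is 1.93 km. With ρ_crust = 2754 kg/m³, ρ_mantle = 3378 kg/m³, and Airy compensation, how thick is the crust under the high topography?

Root depth r = h ρ_c / (ρ_m − ρ_c) = 1.93 km × 2754 / 624 = 8.518 km.
Total thickness = T + h + r = 34.1 km + 1.93 km + 8.518 km = 44.5 km.

44.5 km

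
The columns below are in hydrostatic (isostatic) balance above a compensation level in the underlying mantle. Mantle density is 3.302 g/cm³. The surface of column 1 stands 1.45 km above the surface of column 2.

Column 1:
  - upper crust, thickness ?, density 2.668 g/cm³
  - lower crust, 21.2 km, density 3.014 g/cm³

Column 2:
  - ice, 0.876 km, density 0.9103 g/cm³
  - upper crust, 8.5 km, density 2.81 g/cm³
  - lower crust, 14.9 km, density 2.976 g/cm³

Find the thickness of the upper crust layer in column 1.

Take the compensation level at the base of the deeper column (depth z_c below the surface of column 1) and equate Σ ρ_i t_i down to z_c; mantle fills any gap and the z_c terms cancel.
Column 1: x×2.668 + 21.2×3.014 + (z_c − 21.2 − x)×3.302
Column 2: 1.45×0 + 0.876×0.9103 + 8.5×2.81 + 14.9×2.976 + (z_c − 1.45 − 24.276)×3.302
The z_c×3.302 term appears on both sides and cancels. Collect the known terms of each column as K = Σ(ρt)_known − 3.302 × (depth of known layers): K_1 = 63.8968 − 3.302×21.2 = −6.1056; K_2 = 69.0248228 − 3.302×(1.45 + 24.276) = −15.9224292.
Balance: K_1 − x×(3.302 − 2.668) = K_2, so x = (K_1 − K_2)/(3.302 − 2.668) = 9.81683/0.634 = 15.5 km.

15.5 km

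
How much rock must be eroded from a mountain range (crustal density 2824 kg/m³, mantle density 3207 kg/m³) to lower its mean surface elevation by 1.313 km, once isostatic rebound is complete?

11 km

Net drop Δ = e − u = e − e ρ_c/ρ_m = e (ρ_m − ρ_c)/ρ_m.
e = Δ ρ_m/(ρ_m − ρ_c) = 1.313 km × 3207/383 = 11 km.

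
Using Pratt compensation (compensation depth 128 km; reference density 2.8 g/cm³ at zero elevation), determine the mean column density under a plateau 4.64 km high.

2.7 g/cm³

Pratt balance: ρ_ref D = ρ (D + h).
ρ = ρ_ref D/(D + h) = 2.8 × 128 km/(128 km + 4.64 km) = 2.7 g/cm³.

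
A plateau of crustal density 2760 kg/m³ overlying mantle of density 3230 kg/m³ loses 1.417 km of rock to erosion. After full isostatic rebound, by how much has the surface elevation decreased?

0.206 km

Rebound u = e ρ_c/ρ_m = 1.417 km × 2760/3230 = 1.211 km.
Net surface drop = e − u = 1.417 km − 1.211 km = e (ρ_m − ρ_c)/ρ_m = 0.206 km.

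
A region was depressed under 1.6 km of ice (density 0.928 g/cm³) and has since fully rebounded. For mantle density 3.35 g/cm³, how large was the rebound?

0.443 km

Removing the load lets mantle flow back in; uplift u satisfies ρ_ice t = ρ_m u.
u = t ρ_ice/ρ_m = 1.6 km × 0.928/3.35 = 0.443 km.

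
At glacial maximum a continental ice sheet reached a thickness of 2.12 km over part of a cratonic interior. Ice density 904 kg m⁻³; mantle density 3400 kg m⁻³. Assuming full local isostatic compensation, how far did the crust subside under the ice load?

In Airy isostatic equilibrium: the ice load ρ_ice t is balanced by mantle displaced below, ρ_m s.
s = t ρ_ice / ρ_m = 2.12 km × 904/3400 = 0.564 km.

0.564 km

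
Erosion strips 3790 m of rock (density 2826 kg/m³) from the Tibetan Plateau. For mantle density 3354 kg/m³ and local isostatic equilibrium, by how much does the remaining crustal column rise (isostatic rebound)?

Unloading: uplift u = e ρ_c/ρ_m = 3790 m × 2826/3354 = 3190 m.

3190 m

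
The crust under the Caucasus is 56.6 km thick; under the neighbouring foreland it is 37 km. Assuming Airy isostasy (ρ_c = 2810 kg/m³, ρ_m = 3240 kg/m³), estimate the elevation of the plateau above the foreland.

2.6 km

Excess crust Δ = 56.6 km − 37 km = 19.6 km, split between elevation h and root r with h + r = Δ.
Airy balance ρ_c h = (ρ_m − ρ_c) r gives r = h ρ_c/(ρ_m − ρ_c), so h (1 + ρ_c/(ρ_m − ρ_c)) = Δ, i.e. h = Δ (ρ_m − ρ_c)/ρ_m.
h = 19.6 km × 430/3240 = 2.6 km.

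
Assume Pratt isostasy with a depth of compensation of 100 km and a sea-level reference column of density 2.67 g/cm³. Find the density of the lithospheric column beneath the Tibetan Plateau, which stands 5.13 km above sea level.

Pratt balance: ρ_ref D = ρ (D + h).
ρ = ρ_ref D/(D + h) = 2.67 × 100 km/(100 km + 5.13 km) = 2.54 g/cm³.

2.54 g/cm³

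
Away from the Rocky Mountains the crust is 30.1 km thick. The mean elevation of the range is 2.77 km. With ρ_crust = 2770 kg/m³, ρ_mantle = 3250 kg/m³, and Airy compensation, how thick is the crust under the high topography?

48.9 km

Root depth r = h ρ_c / (ρ_m − ρ_c) = 2.77 km × 2770 / 480 = 15.99 km.
Total thickness = T + h + r = 30.1 km + 2.77 km + 15.99 km = 48.9 km.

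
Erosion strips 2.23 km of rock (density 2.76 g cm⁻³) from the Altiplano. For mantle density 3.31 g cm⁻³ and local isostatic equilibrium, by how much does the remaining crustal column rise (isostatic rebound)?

1.86 km

Unloading: uplift u = e ρ_c/ρ_m = 2.23 km × 2.76/3.31 = 1.86 km.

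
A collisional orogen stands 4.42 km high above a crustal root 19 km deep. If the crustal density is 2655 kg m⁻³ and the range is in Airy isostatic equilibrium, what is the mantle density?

Airy balance: ρ_c h = (ρ_m − ρ_c) r → ρ_m = ρ_c (1 + h/r).
ρ_m = 2655 × (1 + 4.42 km/19 km) = 3270 kg m⁻³.

3270 kg m⁻³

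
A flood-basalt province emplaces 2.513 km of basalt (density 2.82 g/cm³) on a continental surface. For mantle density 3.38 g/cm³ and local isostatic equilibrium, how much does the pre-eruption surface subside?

2.1 km

Subaerial loading: s = t ρ_load / ρ_m.
s = 2.513 km × 2.82/3.38 = 2.1 km.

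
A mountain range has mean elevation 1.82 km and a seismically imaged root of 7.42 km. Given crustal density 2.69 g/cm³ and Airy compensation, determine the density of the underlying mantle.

Airy balance: ρ_c h = (ρ_m − ρ_c) r → ρ_m = ρ_c (1 + h/r).
ρ_m = 2.69 × (1 + 1.82 km/7.42 km) = 3.35 g/cm³.

3.35 g/cm³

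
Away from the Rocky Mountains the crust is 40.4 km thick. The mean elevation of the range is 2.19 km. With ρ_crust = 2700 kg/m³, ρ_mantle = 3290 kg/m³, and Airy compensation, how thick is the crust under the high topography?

Root depth r = h ρ_c / (ρ_m − ρ_c) = 2.19 km × 2700 / 590 = 10.02 km.
Total thickness = T + h + r = 40.4 km + 2.19 km + 10.02 km = 52.6 km.

52.6 km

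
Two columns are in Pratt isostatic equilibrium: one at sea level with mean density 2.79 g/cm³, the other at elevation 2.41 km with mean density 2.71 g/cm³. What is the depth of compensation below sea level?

ρ_ref D = ρ (D + h) → D (ρ_ref − ρ) = ρ h.
D = ρ h/(ρ_ref − ρ) = 2.71 × 2.41 km/(2.79 − 2.71) = 81.6 km.

81.6 km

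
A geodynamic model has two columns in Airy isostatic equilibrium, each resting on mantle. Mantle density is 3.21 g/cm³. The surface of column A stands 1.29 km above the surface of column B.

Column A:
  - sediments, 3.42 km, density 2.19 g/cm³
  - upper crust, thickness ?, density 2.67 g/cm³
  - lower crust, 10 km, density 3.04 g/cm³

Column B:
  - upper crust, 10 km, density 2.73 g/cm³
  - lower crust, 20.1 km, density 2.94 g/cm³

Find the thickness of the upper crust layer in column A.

Take the compensation level at the base of the deeper column (depth z_c below the surface of column A) and equate Σ ρ_i t_i down to z_c; mantle fills any gap and the z_c terms cancel.
Column A: 3.42×2.19 + x×2.67 + 10×3.04 + (z_c − 13.42 − x)×3.21
Column B: 1.29×0 + 10×2.73 + 20.1×2.94 + (z_c − 1.29 − 30.1)×3.21
The z_c×3.21 term appears on both sides and cancels. Collect the known terms of each column as K = Σ(ρt)_known − 3.21 × (depth of known layers): K_A = 37.8898 − 3.21×13.42 = −5.1884; K_B = 86.394 − 3.21×(1.29 + 30.1) = −14.3679.
Balance: K_A − x×(3.21 − 2.67) = K_B, so x = (K_A − K_B)/(3.21 − 2.67) = 9.1795/0.54 = 17 km.

17 km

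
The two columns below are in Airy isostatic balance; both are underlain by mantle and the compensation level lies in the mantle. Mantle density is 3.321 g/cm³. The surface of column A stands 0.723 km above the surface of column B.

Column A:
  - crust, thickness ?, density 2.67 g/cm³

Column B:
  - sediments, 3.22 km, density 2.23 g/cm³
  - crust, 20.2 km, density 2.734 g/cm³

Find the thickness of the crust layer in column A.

27.3 km

Take the compensation level at the base of the deeper column (depth z_c below the surface of column A) and equate Σ ρ_i t_i down to z_c; mantle fills any gap and the z_c terms cancel.
Column A: x×2.67 + (z_c − 0 − x)×3.321
Column B: 0.723×0 + 3.22×2.23 + 20.2×2.734 + (z_c − 0.723 − 23.42)×3.321
The z_c×3.321 term appears on both sides and cancels. Collect the known terms of each column as K = Σ(ρt)_known − 3.321 × (depth of known layers): K_A = 0 − 3.321×0 = 0; K_B = 62.4074 − 3.321×(0.723 + 23.42) = −17.771503.
Balance: K_A − x×(3.321 − 2.67) = K_B, so x = (K_A − K_B)/(3.321 − 2.67) = 17.7715/0.651 = 27.3 km.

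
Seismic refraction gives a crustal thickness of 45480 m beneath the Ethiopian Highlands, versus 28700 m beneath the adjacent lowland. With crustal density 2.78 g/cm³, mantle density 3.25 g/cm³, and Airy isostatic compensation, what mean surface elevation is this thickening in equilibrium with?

Excess crust Δ = 45480 m − 28700 m = 16780 m, split between elevation h and root r with h + r = Δ.
Airy balance ρ_c h = (ρ_m − ρ_c) r gives r = h ρ_c/(ρ_m − ρ_c), so h (1 + ρ_c/(ρ_m − ρ_c)) = Δ, i.e. h = Δ (ρ_m − ρ_c)/ρ_m.
h = 16780 m × 0.47/3.25 = 2430 m.

2430 m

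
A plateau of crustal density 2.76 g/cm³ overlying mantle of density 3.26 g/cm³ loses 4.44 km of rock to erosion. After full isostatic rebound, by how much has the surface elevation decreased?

0.681 km

Rebound u = e ρ_c/ρ_m = 4.44 km × 2.76/3.26 = 3.759 km.
Net surface drop = e − u = 4.44 km − 3.759 km = e (ρ_m − ρ_c)/ρ_m = 0.681 km.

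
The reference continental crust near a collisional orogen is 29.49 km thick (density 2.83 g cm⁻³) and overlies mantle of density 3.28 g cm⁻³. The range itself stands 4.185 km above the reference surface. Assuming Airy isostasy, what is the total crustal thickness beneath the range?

Root depth r = h ρ_c / (ρ_m − ρ_c) = 4.185 km × 2.83 / 0.45 = 26.32 km.
Total thickness = T + h + r = 29.49 km + 4.185 km + 26.32 km = 60 km.

60 km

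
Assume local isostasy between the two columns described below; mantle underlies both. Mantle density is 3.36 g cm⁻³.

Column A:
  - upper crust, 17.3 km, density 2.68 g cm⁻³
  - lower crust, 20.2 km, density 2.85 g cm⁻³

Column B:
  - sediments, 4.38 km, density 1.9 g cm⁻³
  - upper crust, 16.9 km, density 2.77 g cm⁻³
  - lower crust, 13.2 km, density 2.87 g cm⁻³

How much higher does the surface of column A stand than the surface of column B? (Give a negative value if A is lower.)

For any compensation level in the mantle, the mantle terms cancel and isostasy reduces to e = (Σt_A − Σt_B) − (Σ(ρt)_A − Σ(ρt)_B) / ρ_m.
Σt_A = 37.5 km; Σt_B = 34.48 km; Σ(ρt)_A = 103.934; Σ(ρt)_B = 93.019 (in km·g cm⁻³).
e = (37.5 − 34.48) − (103.934 − 93.019) / 3.36 = −0.229 km.

−0.229 km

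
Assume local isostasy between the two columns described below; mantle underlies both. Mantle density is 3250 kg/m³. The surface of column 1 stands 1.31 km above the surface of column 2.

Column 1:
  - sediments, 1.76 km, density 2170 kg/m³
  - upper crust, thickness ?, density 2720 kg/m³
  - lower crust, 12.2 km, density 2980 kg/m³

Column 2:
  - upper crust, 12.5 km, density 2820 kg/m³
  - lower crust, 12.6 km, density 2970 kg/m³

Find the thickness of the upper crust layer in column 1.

Take the compensation level at the base of the deeper column (depth z_c below the surface of column 1) and equate Σ ρ_i t_i down to z_c; mantle fills any gap and the z_c terms cancel.
Column 1: 1.76×2170 + x×2720 + 12.2×2980 + (z_c − 13.96 − x)×3250
Column 2: 1.31×0 + 12.5×2820 + 12.6×2970 + (z_c − 1.31 − 25.1)×3250
The z_c×3250 term appears on both sides and cancels. Collect the known terms of each column as K = Σ(ρt)_known − 3250 × (depth of known layers): K_1 = 40175.2 − 3250×13.96 = −5194.8; K_2 = 72672 − 3250×(1.31 + 25.1) = −13160.5.
Balance: K_1 − x×(3250 − 2720) = K_2, so x = (K_1 − K_2)/(3250 − 2720) = 7965.7/530 = 15 km.

15 km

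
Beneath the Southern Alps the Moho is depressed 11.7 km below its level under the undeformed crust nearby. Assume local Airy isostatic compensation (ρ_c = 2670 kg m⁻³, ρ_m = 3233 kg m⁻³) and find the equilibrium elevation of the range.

For local isostatic compensation: ρ_c h = (ρ_m − ρ_c) r.
h = r (ρ_m − ρ_c) / ρ_c = 11.7 km × (3233 − 2670) / 2670 = 2.47 km.

2.47 km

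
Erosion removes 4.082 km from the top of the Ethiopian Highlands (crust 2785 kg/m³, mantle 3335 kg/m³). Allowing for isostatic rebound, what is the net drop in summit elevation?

0.673 km

Rebound u = e ρ_c/ρ_m = 4.082 km × 2785/3335 = 3.409 km.
Net surface drop = e − u = 4.082 km − 3.409 km = e (ρ_m − ρ_c)/ρ_m = 0.673 km.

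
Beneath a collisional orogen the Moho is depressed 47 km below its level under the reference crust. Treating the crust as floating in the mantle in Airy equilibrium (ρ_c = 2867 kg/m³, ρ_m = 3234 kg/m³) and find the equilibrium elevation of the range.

In Airy isostatic equilibrium: ρ_c h = (ρ_m − ρ_c) r.
h = r (ρ_m − ρ_c) / ρ_c = 47 km × (3234 − 2867) / 2867 = 6.02 km.

6.02 km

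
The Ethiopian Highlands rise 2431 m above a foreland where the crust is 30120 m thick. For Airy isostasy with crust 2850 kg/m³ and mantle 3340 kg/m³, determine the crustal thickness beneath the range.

Root depth r = h ρ_c / (ρ_m − ρ_c) = 2431 m × 2850 / 490 = 14140 m.
Total thickness = T + h + r = 30120 m + 2431 m + 14140 m = 46700 m.

46700 m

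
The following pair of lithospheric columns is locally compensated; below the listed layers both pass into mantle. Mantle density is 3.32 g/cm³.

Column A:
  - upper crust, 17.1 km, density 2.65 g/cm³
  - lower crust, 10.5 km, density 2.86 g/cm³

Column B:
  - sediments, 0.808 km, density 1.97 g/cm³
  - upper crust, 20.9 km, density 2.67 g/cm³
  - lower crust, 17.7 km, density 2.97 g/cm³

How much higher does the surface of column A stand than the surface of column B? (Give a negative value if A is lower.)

−1.38 km

For any compensation level in the mantle, the mantle terms cancel and isostasy reduces to e = (Σt_A − Σt_B) − (Σ(ρt)_A − Σ(ρt)_B) / ρ_m.
Σt_A = 27.6 km; Σt_B = 39.408 km; Σ(ρt)_A = 75.345; Σ(ρt)_B = 109.96376 (in km·g/cm³).
e = (27.6 − 39.408) − (75.345 − 109.96376) / 3.32 = −1.38 km.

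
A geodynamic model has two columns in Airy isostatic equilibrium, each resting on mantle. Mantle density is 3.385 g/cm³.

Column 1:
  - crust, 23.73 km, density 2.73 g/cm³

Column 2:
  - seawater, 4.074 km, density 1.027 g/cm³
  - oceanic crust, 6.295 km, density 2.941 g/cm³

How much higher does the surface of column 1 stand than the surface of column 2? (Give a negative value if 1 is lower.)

0.928 km

For any compensation level in the mantle, the mantle terms cancel and isostasy reduces to e = (Σt_1 − Σt_2) − (Σ(ρt)_1 − Σ(ρt)_2) / ρ_m.
Σt_1 = 23.73 km; Σt_2 = 10.369 km; Σ(ρt)_1 = 64.7829; Σ(ρt)_2 = 22.697593 (in km·g/cm³).
e = (23.73 − 10.369) − (64.7829 − 22.697593) / 3.385 = 0.928 km.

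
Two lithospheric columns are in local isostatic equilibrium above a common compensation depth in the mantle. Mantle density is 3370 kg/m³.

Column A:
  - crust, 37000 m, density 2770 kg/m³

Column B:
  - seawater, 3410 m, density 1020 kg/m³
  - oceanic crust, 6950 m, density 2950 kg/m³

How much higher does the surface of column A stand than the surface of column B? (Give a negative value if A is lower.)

3340 m

For any compensation level in the mantle, the mantle terms cancel and isostasy reduces to e = (Σt_A − Σt_B) − (Σ(ρt)_A − Σ(ρt)_B) / ρ_m.
Σt_A = 37000 m; Σt_B = 10360 m; Σ(ρt)_A = 102490000; Σ(ρt)_B = 23980700 (in m·kg/m³).
e = (37000 − 10360) − (102490000 − 23980700) / 3370 = 3340 m.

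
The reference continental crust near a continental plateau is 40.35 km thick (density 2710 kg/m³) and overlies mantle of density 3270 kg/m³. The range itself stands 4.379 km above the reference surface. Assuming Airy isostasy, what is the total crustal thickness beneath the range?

65.9 km

Root depth r = h ρ_c / (ρ_m − ρ_c) = 4.379 km × 2710 / 560 = 21.19 km.
Total thickness = T + h + r = 40.35 km + 4.379 km + 21.19 km = 65.9 km.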